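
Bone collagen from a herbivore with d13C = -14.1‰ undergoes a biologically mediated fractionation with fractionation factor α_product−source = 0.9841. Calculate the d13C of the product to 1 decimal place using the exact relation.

δ_product = (δ_source + 1000)·α − 1000
δ_product = (-14.1 + 1000) × 0.9841 − 1000
δ_product = 970.224 − 1000 = -29.78‰

-29.8‰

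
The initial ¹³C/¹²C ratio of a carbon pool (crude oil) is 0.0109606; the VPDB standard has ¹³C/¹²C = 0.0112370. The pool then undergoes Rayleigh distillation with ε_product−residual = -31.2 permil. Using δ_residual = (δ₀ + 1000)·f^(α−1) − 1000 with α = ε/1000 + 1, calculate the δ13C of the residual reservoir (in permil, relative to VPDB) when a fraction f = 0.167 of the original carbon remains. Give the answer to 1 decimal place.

δ₀ = (0.0109606/0.0112370 − 1)×1000 = (0.975403 − 1)×1000 = -24.597 permil
α − 1 = ε/1000 = -0.0312
f^(α−1) = 0.167^(-0.0312) = 1.057429
δ_res = (-24.597 + 1000) × 1.057429 − 1000 = 1031.419 − 1000 = 31.42 permil

31.4 permil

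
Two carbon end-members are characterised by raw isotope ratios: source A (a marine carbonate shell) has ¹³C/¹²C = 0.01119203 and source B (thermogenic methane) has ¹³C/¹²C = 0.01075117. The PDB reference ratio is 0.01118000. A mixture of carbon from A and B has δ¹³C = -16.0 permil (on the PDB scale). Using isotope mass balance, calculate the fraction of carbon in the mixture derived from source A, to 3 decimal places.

0.567

δ_A = (0.01119203/0.01118000 − 1)×1000 = (1.001076 − 1)×1000 = 1.076 permil
δ_B = (0.01075117/0.01118000 − 1)×1000 = (0.961643 − 1)×1000 = -38.357 permil
f_A = (δ_mix − δ_B)/(δ_A − δ_B) = (-16.0 − (-38.357))/(1.076 − (-38.357))
f_A = 22.357 / 39.433 = 0.5670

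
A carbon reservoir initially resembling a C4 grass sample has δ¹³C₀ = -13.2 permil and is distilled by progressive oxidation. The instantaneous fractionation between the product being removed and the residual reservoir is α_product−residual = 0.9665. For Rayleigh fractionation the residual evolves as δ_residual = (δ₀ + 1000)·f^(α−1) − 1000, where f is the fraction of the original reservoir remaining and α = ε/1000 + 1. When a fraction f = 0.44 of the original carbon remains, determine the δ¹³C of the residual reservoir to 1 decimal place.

14.3 permil

Rayleigh residual: δ_res = (δ₀ + 1000)·f^(α−1) − 1000
α − 1 = -0.03350
f^(α−1) = 0.44^(-0.03350) = 1.027885
δ_res = (-13.2 + 1000) × 1.027885 − 1000 = 1014.316 − 1000 = 14.32 permil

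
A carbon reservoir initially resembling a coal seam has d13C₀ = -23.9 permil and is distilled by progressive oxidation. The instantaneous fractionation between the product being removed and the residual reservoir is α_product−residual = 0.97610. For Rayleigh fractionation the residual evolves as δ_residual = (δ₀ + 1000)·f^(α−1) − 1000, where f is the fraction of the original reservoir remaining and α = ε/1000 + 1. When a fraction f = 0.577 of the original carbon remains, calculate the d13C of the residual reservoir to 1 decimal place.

Rayleigh residual: δ_res = (δ₀ + 1000)·f^(α−1) − 1000
α − 1 = -0.02390
f^(α−1) = 0.577^(-0.02390) = 1.013230
δ_res = (-23.9 + 1000) × 1.013230 − 1000 = 989.013 − 1000 = -10.99 permil

-11.0 permil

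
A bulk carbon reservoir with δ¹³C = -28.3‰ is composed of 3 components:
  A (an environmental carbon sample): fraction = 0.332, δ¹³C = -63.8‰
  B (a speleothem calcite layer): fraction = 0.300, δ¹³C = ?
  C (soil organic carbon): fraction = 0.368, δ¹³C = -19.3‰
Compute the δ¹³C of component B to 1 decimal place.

Isotope mass balance: δ_bulk = Σ fᵢ·δᵢ.
-28.3 = 0.332×(-63.8) + 0.300×δ_B + 0.368×(-19.3)
0.300·δ_B = -28.3 − (-28.284) = -0.016
δ_B = -0.016 / 0.300 = -0.05‰

-0.1‰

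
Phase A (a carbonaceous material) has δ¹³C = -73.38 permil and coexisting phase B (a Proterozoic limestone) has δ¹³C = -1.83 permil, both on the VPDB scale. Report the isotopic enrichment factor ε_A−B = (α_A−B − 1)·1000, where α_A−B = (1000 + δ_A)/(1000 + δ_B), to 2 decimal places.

α_A−B = (1000 + -73.38) / (1000 + -1.83) = 926.62 / 998.17 = 0.928319
ε_A−B = (0.928319 − 1) × 1000 = -71.681 permil
(The approximation ε ≈ δ_A − δ_B would give -71.55 permil.)

-71.68 permil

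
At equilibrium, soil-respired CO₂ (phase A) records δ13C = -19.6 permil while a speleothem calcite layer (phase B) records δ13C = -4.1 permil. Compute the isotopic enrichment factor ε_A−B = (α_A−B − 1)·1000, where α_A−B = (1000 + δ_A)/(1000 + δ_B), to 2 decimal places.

-15.56 permil

α_A−B = (1000 + -19.6) / (1000 + -4.1) = 980.4 / 995.9 = 0.984436
ε_A−B = (0.984436 − 1) × 1000 = -15.564 permil
(The approximation ε ≈ δ_A − δ_B would give -15.5 permil.)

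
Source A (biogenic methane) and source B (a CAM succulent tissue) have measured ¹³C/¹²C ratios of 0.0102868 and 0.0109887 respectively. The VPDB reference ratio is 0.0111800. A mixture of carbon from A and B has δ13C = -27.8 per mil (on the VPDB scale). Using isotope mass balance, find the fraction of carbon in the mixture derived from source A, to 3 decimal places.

δ_A = (0.0102868/0.0111800 − 1)×1000 = (0.920107 − 1)×1000 = -79.893 per mil
δ_B = (0.0109887/0.0111800 − 1)×1000 = (0.982889 − 1)×1000 = -17.111 per mil
f_A = (δ_mix − δ_B)/(δ_A − δ_B) = (-27.8 − (-17.111))/(-79.893 − (-17.111))
f_A = -10.689 / -62.782 = 0.1703

0.170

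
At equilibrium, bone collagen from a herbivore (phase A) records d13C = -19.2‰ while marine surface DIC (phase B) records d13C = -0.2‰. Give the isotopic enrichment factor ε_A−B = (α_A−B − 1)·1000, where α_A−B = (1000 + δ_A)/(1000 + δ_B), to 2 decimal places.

α_A−B = (1000 + -19.2) / (1000 + -0.2) = 980.8 / 999.8 = 0.980996
ε_A−B = (0.980996 − 1) × 1000 = -19.004‰
(The approximation ε ≈ δ_A − δ_B would give -19.0‰.)

-19.00‰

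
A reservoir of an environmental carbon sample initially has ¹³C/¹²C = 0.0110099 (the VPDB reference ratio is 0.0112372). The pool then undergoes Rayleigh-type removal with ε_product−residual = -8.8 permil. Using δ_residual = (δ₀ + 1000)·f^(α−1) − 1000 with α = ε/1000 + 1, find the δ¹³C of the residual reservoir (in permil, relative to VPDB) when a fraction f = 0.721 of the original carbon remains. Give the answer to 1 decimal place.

δ₀ = (0.0110099/0.0112372 − 1)×1000 = (0.979773 − 1)×1000 = -20.227 permil
α − 1 = ε/1000 = -0.0088
f^(α−1) = 0.721^(-0.0088) = 1.002883
δ_res = (-20.227 + 1000) × 1.002883 − 1000 = 982.597 − 1000 = -17.40 permil

-17.4 permil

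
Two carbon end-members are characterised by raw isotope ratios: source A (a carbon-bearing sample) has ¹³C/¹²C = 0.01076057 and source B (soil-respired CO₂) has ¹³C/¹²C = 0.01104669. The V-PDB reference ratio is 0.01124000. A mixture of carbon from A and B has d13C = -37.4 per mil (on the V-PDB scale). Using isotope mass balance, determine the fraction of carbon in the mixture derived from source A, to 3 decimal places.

0.794

δ_A = (0.01076057/0.01124000 − 1)×1000 = (0.957346 − 1)×1000 = -42.654 per mil
δ_B = (0.01104669/0.01124000 − 1)×1000 = (0.982802 − 1)×1000 = -17.198 per mil
f_A = (δ_mix − δ_B)/(δ_A − δ_B) = (-37.4 − (-17.198))/(-42.654 − (-17.198))
f_A = -20.202 / -25.456 = 0.7936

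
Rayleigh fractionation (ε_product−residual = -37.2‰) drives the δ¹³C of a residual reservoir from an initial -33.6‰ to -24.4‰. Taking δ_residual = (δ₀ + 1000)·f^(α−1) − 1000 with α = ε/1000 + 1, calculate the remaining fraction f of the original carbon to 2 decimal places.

α − 1 = ε/1000 = -0.0372
(δ_res + 1000)/(δ₀ + 1000) = (-24.4 + 1000)/(-33.6 + 1000) = 975.6/966.4 = 1.009520
f = 1.009520^(1/-0.0372) = exp(ln(1.009520)/-0.0372) = exp(0.00947/-0.0372)
f = exp(-0.2547) = 0.7751

0.78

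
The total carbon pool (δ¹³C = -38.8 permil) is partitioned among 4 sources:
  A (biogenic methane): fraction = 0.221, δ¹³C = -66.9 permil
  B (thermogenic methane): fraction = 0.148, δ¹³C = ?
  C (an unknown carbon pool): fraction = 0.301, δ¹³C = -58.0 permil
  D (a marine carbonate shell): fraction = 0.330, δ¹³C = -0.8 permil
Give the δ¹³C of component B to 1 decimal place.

Isotope mass balance: δ_bulk = Σ fᵢ·δᵢ.
-38.8 = 0.221×(-66.9) + 0.148×δ_B + 0.301×(-58.0) + 0.330×(-0.8)
0.148·δ_B = -38.8 − (-32.507) = -6.293
δ_B = -6.293 / 0.148 = -42.52 permil

-42.5 permil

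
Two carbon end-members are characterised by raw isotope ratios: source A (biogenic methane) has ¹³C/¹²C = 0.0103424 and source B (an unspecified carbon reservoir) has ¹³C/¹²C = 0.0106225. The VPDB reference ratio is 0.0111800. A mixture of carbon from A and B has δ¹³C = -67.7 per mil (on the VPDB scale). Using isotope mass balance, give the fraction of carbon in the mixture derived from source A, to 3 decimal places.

0.712

δ_A = (0.0103424/0.0111800 − 1)×1000 = (0.925081 − 1)×1000 = -74.919 per mil
δ_B = (0.0106225/0.0111800 − 1)×1000 = (0.950134 − 1)×1000 = -49.866 per mil
f_A = (δ_mix − δ_B)/(δ_A − δ_B) = (-67.7 − (-49.866))/(-74.919 − (-49.866))
f_A = -17.834 / -25.054 = 0.7118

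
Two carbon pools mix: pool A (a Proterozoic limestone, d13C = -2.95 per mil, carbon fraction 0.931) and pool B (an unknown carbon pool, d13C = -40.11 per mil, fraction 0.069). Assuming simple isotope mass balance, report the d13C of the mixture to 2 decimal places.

-5.51 per mil

δ_mix = f_A·δ_A + f_B·δ_B
δ_mix = 0.931 × (-2.95) + 0.069 × (-40.11)
δ_mix = -2.746 + -2.768 = -5.514 per mil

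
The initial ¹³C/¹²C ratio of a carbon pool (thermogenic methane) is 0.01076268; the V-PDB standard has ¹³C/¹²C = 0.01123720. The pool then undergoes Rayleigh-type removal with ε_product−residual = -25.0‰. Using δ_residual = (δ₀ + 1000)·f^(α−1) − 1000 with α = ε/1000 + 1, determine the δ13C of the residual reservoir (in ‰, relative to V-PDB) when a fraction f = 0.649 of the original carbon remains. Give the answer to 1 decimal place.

δ₀ = (0.01076268/0.01123720 − 1)×1000 = (0.957772 − 1)×1000 = -42.228‰
α − 1 = ε/1000 = -0.0250
f^(α−1) = 0.649^(-0.0250) = 1.010867
δ_res = (-42.228 + 1000) × 1.010867 − 1000 = 968.180 − 1000 = -31.82‰

-31.8‰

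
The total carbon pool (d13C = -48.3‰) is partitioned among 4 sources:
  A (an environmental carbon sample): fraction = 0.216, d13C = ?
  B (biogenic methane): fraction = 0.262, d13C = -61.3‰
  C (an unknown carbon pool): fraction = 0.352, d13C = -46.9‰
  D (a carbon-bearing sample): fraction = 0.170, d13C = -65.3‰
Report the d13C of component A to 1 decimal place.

Isotope mass balance: δ_bulk = Σ fᵢ·δᵢ.
-48.3 = 0.216×δ_A + 0.262×(-61.3) + 0.352×(-46.9) + 0.170×(-65.3)
0.216·δ_A = -48.3 − (-43.670) = -4.630
δ_A = -4.630 / 0.216 = -21.43‰

-21.4‰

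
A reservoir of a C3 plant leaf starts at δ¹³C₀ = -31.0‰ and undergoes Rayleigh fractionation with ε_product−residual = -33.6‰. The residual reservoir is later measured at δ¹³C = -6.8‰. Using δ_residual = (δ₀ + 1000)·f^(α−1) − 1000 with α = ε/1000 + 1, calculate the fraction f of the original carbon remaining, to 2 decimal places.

0.48

α − 1 = ε/1000 = -0.0336
(δ_res + 1000)/(δ₀ + 1000) = (-6.8 + 1000)/(-31.0 + 1000) = 993.2/969.0 = 1.024974
f = 1.024974^(1/-0.0336) = exp(ln(1.024974)/-0.0336) = exp(0.02467/-0.0336)
f = exp(-0.7342) = 0.4799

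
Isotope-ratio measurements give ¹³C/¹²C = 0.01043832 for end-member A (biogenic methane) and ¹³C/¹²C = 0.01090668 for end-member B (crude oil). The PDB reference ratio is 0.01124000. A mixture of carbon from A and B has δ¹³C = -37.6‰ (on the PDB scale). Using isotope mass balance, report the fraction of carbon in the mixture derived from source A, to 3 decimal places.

0.191

δ_A = (0.01043832/0.01124000 − 1)×1000 = (0.928676 − 1)×1000 = -71.324‰
δ_B = (0.01090668/0.01124000 − 1)×1000 = (0.970345 − 1)×1000 = -29.655‰
f_A = (δ_mix − δ_B)/(δ_A − δ_B) = (-37.6 − (-29.655))/(-71.324 − (-29.655))
f_A = -7.945 / -41.669 = 0.1907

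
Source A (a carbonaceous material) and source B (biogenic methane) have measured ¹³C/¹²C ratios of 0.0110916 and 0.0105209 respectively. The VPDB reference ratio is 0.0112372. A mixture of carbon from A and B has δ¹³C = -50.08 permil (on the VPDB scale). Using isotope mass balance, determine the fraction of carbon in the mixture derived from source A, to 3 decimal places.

δ_A = (0.0110916/0.0112372 − 1)×1000 = (0.987043 − 1)×1000 = -12.957 permil
δ_B = (0.0105209/0.0112372 − 1)×1000 = (0.936256 − 1)×1000 = -63.744 permil
f_A = (δ_mix − δ_B)/(δ_A − δ_B) = (-50.08 − (-63.744))/(-12.957 − (-63.744))
f_A = 13.664 / 50.787 = 0.2690

0.269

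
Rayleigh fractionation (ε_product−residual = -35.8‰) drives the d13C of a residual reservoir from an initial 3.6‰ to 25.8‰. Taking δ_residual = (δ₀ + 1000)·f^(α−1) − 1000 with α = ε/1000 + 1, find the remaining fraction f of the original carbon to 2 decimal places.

0.54

α − 1 = ε/1000 = -0.0358
(δ_res + 1000)/(δ₀ + 1000) = (25.8 + 1000)/(3.6 + 1000) = 1025.8/1003.6 = 1.022120
f = 1.022120^(1/-0.0358) = exp(ln(1.022120)/-0.0358) = exp(0.02188/-0.0358)
f = exp(-0.6112) = 0.5427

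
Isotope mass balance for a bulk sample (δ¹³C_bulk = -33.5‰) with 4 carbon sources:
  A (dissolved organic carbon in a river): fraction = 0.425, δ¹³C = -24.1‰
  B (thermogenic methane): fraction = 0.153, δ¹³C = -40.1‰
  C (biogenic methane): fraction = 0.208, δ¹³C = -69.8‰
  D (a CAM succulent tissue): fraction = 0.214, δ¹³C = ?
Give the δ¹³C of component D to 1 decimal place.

-12.2‰

Isotope mass balance: δ_bulk = Σ fᵢ·δᵢ.
-33.5 = 0.425×(-24.1) + 0.153×(-40.1) + 0.208×(-69.8) + 0.214×δ_D
0.214·δ_D = -33.5 − (-30.896) = -2.604
δ_D = -2.604 / 0.214 = -12.17‰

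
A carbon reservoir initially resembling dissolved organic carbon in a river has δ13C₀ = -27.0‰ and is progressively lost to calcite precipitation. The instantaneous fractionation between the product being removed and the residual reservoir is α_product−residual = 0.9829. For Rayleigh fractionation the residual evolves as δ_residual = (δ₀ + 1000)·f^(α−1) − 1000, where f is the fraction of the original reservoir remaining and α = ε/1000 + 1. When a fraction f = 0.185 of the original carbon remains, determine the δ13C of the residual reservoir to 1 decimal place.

Rayleigh residual: δ_res = (δ₀ + 1000)·f^(α−1) − 1000
α − 1 = -0.01710
f^(α−1) = 0.185^(-0.01710) = 1.029275
δ_res = (-27.0 + 1000) × 1.029275 − 1000 = 1001.484 − 1000 = 1.48‰

1.5‰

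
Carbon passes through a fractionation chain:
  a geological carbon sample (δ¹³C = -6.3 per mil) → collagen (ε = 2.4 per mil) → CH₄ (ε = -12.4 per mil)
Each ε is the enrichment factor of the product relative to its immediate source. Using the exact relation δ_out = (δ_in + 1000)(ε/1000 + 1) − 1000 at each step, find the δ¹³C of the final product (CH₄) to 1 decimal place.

-16.3 per mil

step 1: δ = (-6.30 + 1000)·(2.4/1000 + 1) − 1000 = -3.92 per mil
step 2: δ = (-3.92 + 1000)·(-12.4/1000 + 1) − 1000 = -16.27 per mil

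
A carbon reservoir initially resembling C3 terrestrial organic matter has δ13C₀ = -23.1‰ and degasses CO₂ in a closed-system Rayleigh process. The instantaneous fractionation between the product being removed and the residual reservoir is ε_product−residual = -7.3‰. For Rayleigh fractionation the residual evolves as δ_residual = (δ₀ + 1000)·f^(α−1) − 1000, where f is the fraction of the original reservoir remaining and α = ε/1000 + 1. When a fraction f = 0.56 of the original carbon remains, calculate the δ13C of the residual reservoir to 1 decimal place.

Rayleigh residual: δ_res = (δ₀ + 1000)·f^(α−1) − 1000
α = ε/1000 + 1 = 0.99270, so α − 1 = -0.00730
f^(α−1) = 0.56^(-0.00730) = 1.004242
δ_res = (-23.1 + 1000) × 1.004242 − 1000 = 981.044 − 1000 = -18.96‰

-19.0‰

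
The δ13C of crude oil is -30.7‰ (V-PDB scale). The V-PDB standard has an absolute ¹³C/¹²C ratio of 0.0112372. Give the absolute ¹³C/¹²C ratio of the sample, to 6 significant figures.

0.0108922

R_sample = R_standard × (δ13C/1000 + 1)
R_sample = 0.0112372 × (-30.7/1000 + 1) = 0.0112372 × 0.969300
R_sample = 0.0108922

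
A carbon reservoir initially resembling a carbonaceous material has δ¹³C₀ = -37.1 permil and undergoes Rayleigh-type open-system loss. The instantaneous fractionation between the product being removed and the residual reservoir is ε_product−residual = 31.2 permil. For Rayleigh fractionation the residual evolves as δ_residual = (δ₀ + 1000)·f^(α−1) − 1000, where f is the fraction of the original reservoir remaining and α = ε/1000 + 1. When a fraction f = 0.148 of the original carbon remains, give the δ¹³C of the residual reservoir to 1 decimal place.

Rayleigh residual: δ_res = (δ₀ + 1000)·f^(α−1) − 1000
α = ε/1000 + 1 = 1.03120, so α − 1 = 0.03120
f^(α−1) = 0.148^(0.03120) = 0.942133
δ_res = (-37.1 + 1000) × 0.942133 − 1000 = 907.180 − 1000 = -92.82 permil

-92.8 permil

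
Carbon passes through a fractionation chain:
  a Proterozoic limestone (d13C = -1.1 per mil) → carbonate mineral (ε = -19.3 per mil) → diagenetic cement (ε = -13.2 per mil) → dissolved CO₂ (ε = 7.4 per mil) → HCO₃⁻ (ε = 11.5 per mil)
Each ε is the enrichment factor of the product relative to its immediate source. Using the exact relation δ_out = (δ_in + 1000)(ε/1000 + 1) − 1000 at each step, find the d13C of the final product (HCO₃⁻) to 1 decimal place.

-15.0 per mil

step 1: δ = (-1.10 + 1000)·(-19.3/1000 + 1) − 1000 = -20.38 per mil
step 2: δ = (-20.38 + 1000)·(-13.2/1000 + 1) − 1000 = -33.31 per mil
step 3: δ = (-33.31 + 1000)·(7.4/1000 + 1) − 1000 = -26.16 per mil
step 4: δ = (-26.16 + 1000)·(11.5/1000 + 1) − 1000 = -14.96 per mil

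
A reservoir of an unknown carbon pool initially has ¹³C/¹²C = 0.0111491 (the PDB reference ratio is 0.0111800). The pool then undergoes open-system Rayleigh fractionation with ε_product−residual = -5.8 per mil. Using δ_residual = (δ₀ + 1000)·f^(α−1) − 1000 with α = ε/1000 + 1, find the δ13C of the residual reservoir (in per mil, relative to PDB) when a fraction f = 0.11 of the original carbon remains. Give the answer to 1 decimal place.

δ₀ = (0.0111491/0.0111800 − 1)×1000 = (0.997236 − 1)×1000 = -2.764 per mil
α − 1 = ε/1000 = -0.0058
f^(α−1) = 0.11^(-0.0058) = 1.012884
δ_res = (-2.764 + 1000) × 1.012884 − 1000 = 1010.085 − 1000 = 10.09 per mil

10.1 per mil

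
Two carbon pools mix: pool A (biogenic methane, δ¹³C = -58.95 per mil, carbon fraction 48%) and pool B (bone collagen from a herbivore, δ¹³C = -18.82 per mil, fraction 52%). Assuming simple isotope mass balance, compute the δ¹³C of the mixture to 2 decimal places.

δ_mix = f_A·δ_A + f_B·δ_B
δ_mix = 0.48 × (-58.95) + 0.52 × (-18.82)
δ_mix = -28.296 + -9.786 = -38.082 per mil

-38.08 per mil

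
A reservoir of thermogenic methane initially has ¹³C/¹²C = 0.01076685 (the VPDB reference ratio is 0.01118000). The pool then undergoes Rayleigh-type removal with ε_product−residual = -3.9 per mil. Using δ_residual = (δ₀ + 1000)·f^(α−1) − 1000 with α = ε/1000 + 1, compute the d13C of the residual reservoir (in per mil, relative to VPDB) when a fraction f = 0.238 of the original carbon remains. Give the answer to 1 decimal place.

δ₀ = (0.01076685/0.01118000 − 1)×1000 = (0.963046 − 1)×1000 = -36.954 per mil
α − 1 = ε/1000 = -0.0039
f^(α−1) = 0.238^(-0.0039) = 1.005614
δ_res = (-36.954 + 1000) × 1.005614 − 1000 = 968.452 − 1000 = -31.55 per mil

-31.5 per mil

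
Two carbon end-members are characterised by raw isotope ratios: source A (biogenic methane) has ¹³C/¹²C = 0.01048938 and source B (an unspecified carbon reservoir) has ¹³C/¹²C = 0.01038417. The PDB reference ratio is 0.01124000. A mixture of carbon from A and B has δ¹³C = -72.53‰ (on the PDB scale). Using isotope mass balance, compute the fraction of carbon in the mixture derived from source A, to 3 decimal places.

δ_A = (0.01048938/0.01124000 − 1)×1000 = (0.933219 − 1)×1000 = -66.781‰
δ_B = (0.01038417/0.01124000 − 1)×1000 = (0.923859 − 1)×1000 = -76.141‰
f_A = (δ_mix − δ_B)/(δ_A − δ_B) = (-72.53 − (-76.141))/(-66.781 − (-76.141))
f_A = 3.611 / 9.360 = 0.3858

0.386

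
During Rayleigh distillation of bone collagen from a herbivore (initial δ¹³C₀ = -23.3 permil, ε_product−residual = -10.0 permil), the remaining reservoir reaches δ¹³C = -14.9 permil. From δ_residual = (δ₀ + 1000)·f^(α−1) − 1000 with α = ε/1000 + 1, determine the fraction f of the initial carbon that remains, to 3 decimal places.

0.425

α − 1 = ε/1000 = -0.0100
(δ_res + 1000)/(δ₀ + 1000) = (-14.9 + 1000)/(-23.3 + 1000) = 985.1/976.7 = 1.008600
f = 1.008600^(1/-0.0100) = exp(ln(1.008600)/-0.0100) = exp(0.00856/-0.0100)
f = exp(-0.8564) = 0.4247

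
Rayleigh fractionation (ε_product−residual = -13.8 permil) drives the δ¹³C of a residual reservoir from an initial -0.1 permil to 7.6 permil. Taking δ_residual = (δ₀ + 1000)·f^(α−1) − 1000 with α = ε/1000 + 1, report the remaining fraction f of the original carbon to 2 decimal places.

α − 1 = ε/1000 = -0.0138
(δ_res + 1000)/(δ₀ + 1000) = (7.6 + 1000)/(-0.1 + 1000) = 1007.6/999.9 = 1.007701
f = 1.007701^(1/-0.0138) = exp(ln(1.007701)/-0.0138) = exp(0.00767/-0.0138)
f = exp(-0.5559) = 0.5736

0.57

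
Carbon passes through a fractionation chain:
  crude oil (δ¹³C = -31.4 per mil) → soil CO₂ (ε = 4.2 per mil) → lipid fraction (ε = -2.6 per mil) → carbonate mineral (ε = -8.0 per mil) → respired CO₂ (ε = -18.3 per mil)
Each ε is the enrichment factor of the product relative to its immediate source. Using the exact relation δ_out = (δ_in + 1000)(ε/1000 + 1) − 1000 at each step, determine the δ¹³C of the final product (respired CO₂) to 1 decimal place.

-55.2 per mil

step 1: δ = (-31.40 + 1000)·(4.2/1000 + 1) − 1000 = -27.33 per mil
step 2: δ = (-27.33 + 1000)·(-2.6/1000 + 1) − 1000 = -29.86 per mil
step 3: δ = (-29.86 + 1000)·(-8.0/1000 + 1) − 1000 = -37.62 per mil
step 4: δ = (-37.62 + 1000)·(-18.3/1000 + 1) − 1000 = -55.23 per mil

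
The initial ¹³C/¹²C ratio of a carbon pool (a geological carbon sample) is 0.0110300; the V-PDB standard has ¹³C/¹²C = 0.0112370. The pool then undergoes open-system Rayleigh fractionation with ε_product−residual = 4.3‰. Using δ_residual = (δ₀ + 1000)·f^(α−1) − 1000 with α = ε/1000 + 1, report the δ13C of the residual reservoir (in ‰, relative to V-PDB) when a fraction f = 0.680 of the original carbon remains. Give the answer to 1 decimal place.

-20.0‰

δ₀ = (0.0110300/0.0112370 − 1)×1000 = (0.981579 − 1)×1000 = -18.421‰
α − 1 = ε/1000 = 0.0043
f^(α−1) = 0.680^(0.0043) = 0.998343
δ_res = (-18.421 + 1000) × 0.998343 − 1000 = 979.952 − 1000 = -20.05‰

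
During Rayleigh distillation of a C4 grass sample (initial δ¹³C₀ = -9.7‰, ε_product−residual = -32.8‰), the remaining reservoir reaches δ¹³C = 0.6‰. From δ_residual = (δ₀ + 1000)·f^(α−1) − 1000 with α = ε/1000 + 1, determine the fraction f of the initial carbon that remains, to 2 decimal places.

0.73

α − 1 = ε/1000 = -0.0328
(δ_res + 1000)/(δ₀ + 1000) = (0.6 + 1000)/(-9.7 + 1000) = 1000.6/990.3 = 1.010401
f = 1.010401^(1/-0.0328) = exp(ln(1.010401)/-0.0328) = exp(0.01035/-0.0328)
f = exp(-0.3155) = 0.7295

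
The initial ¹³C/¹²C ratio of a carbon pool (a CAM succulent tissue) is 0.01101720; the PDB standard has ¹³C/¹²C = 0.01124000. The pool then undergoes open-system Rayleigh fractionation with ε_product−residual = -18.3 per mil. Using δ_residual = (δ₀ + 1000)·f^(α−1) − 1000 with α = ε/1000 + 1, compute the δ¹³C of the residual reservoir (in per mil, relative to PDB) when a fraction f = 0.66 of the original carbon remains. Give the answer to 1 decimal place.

δ₀ = (0.01101720/0.01124000 − 1)×1000 = (0.980178 − 1)×1000 = -19.822 per mil
α − 1 = ε/1000 = -0.0183
f^(α−1) = 0.66^(-0.0183) = 1.007633
δ_res = (-19.822 + 1000) × 1.007633 − 1000 = 987.660 − 1000 = -12.34 per mil

-12.3 per mil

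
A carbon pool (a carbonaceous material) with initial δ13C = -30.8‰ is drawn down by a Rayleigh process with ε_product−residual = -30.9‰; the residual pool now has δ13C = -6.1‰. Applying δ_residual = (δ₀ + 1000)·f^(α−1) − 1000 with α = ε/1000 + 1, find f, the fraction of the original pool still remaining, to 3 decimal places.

α − 1 = ε/1000 = -0.0309
(δ_res + 1000)/(δ₀ + 1000) = (-6.1 + 1000)/(-30.8 + 1000) = 993.9/969.2 = 1.025485
f = 1.025485^(1/-0.0309) = exp(ln(1.025485)/-0.0309) = exp(0.02517/-0.0309)
f = exp(-0.8144) = 0.4429

0.443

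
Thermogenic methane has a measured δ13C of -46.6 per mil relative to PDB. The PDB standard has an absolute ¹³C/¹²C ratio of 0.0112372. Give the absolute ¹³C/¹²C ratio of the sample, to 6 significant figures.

R_sample = R_standard × (δ13C/1000 + 1)
R_sample = 0.0112372 × (-46.6/1000 + 1) = 0.0112372 × 0.953400
R_sample = 0.0107135

0.0107135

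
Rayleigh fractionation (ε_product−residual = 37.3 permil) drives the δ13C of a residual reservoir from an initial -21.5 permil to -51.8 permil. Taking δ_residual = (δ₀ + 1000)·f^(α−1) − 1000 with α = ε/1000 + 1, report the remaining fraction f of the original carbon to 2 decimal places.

α − 1 = ε/1000 = 0.0373
(δ_res + 1000)/(δ₀ + 1000) = (-51.8 + 1000)/(-21.5 + 1000) = 948.2/978.5 = 0.969034
f = 0.969034^(1/0.0373) = exp(ln(0.969034)/0.0373) = exp(-0.03146/0.0373)
f = exp(-0.8433) = 0.4303

0.43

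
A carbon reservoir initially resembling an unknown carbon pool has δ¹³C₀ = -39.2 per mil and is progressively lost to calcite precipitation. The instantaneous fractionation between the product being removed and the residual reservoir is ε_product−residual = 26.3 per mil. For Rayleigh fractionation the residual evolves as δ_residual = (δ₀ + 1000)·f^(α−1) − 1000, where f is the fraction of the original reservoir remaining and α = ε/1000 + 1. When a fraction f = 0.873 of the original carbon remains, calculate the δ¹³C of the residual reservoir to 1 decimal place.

Rayleigh residual: δ_res = (δ₀ + 1000)·f^(α−1) − 1000
α = ε/1000 + 1 = 1.02630, so α − 1 = 0.02630
f^(α−1) = 0.873^(0.02630) = 0.996434
δ_res = (-39.2 + 1000) × 0.996434 − 1000 = 957.374 − 1000 = -42.63 per mil

-42.6 per mil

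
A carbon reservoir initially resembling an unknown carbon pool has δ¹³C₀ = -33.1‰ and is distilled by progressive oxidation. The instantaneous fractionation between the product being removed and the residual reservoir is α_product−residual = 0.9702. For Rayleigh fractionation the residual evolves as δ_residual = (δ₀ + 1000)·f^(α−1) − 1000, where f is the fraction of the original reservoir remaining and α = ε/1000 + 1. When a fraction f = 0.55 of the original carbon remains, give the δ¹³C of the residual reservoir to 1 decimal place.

-15.7‰

Rayleigh residual: δ_res = (δ₀ + 1000)·f^(α−1) − 1000
α − 1 = -0.02980
f^(α−1) = 0.55^(-0.02980) = 1.017975
δ_res = (-33.1 + 1000) × 1.017975 − 1000 = 984.280 − 1000 = -15.72‰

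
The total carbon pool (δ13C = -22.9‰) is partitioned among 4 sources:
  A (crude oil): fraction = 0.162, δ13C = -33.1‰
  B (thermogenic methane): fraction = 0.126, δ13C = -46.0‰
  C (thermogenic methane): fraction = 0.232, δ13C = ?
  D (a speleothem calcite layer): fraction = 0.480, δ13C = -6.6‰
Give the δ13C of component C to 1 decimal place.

Isotope mass balance: δ_bulk = Σ fᵢ·δᵢ.
-22.9 = 0.162×(-33.1) + 0.126×(-46.0) + 0.232×δ_C + 0.480×(-6.6)
0.232·δ_C = -22.9 − (-14.326) = -8.574
δ_C = -8.574 / 0.232 = -36.96‰

-37.0‰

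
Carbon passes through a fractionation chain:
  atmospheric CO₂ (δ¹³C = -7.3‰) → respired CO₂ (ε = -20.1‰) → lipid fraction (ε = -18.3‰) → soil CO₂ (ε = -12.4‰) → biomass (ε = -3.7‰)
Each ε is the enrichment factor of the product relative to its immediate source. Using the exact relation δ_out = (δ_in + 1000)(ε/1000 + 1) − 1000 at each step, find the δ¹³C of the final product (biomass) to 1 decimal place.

step 1: δ = (-7.30 + 1000)·(-20.1/1000 + 1) − 1000 = -27.25‰
step 2: δ = (-27.25 + 1000)·(-18.3/1000 + 1) − 1000 = -45.05‰
step 3: δ = (-45.05 + 1000)·(-12.4/1000 + 1) − 1000 = -56.90‰
step 4: δ = (-56.90 + 1000)·(-3.7/1000 + 1) − 1000 = -60.39‰

-60.4‰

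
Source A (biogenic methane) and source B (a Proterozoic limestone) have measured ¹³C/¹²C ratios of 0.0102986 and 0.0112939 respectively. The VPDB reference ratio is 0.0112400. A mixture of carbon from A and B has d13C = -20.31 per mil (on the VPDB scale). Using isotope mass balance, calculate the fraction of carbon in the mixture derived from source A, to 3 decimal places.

δ_A = (0.0102986/0.0112400 − 1)×1000 = (0.916246 − 1)×1000 = -83.754 per mil
δ_B = (0.0112939/0.0112400 − 1)×1000 = (1.004795 − 1)×1000 = 4.795 per mil
f_A = (δ_mix − δ_B)/(δ_A − δ_B) = (-20.31 − (4.795))/(-83.754 − (4.795))
f_A = -25.105 / -88.550 = 0.2835

0.284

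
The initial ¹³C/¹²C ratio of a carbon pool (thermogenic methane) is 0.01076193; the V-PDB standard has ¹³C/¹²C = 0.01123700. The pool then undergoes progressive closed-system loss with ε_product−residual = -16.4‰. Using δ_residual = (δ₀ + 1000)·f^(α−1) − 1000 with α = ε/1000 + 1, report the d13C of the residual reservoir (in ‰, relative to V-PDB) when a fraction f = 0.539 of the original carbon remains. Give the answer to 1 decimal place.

-32.5‰

δ₀ = (0.01076193/0.01123700 − 1)×1000 = (0.957723 − 1)×1000 = -42.277‰
α − 1 = ε/1000 = -0.0164
f^(α−1) = 0.539^(-0.0164) = 1.010187
δ_res = (-42.277 + 1000) × 1.010187 − 1000 = 967.479 − 1000 = -32.52‰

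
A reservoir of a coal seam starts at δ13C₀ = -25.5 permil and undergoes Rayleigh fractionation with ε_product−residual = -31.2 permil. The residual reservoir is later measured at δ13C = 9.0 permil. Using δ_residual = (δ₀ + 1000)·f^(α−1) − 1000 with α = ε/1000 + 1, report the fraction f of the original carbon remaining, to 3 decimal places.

α − 1 = ε/1000 = -0.0312
(δ_res + 1000)/(δ₀ + 1000) = (9.0 + 1000)/(-25.5 + 1000) = 1009.0/974.5 = 1.035403
f = 1.035403^(1/-0.0312) = exp(ln(1.035403)/-0.0312) = exp(0.03479/-0.0312)
f = exp(-1.1151) = 0.3279

0.328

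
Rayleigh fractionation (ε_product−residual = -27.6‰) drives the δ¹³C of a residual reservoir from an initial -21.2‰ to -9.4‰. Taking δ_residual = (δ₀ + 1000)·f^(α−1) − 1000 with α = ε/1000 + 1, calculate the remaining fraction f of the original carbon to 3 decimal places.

α − 1 = ε/1000 = -0.0276
(δ_res + 1000)/(δ₀ + 1000) = (-9.4 + 1000)/(-21.2 + 1000) = 990.6/978.8 = 1.012056
f = 1.012056^(1/-0.0276) = exp(ln(1.012056)/-0.0276) = exp(0.01198/-0.0276)
f = exp(-0.4342) = 0.6478

0.648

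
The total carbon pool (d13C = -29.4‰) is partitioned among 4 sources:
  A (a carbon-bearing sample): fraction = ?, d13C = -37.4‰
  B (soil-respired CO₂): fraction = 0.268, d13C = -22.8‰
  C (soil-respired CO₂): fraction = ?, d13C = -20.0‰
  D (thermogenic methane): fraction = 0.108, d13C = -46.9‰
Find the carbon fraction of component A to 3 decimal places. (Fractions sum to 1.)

0.330

Let f_A and f_C be the unknown fractions; fractions sum to 1 so f_A + f_C = 0.624.
Mass balance: Σ fᵢ·δᵢ = δ_bulk ⇒ f_A·(-37.4) + f_C·(-20.0) = -29.4 − (-11.176) = -18.224
Substitute f_C = 0.624 − f_A:
f_A·(-37.4 − -20.0) = -18.224 − 0.624×(-20.0) = -5.744
f_A = -5.744 / -17.4 = 0.3301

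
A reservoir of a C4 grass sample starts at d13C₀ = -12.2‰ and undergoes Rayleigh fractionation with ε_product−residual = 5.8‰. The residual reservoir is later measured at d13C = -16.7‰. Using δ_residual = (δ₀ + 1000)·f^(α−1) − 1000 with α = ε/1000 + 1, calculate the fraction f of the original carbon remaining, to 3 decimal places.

α − 1 = ε/1000 = 0.0058
(δ_res + 1000)/(δ₀ + 1000) = (-16.7 + 1000)/(-12.2 + 1000) = 983.3/987.8 = 0.995444
f = 0.995444^(1/0.0058) = exp(ln(0.995444)/0.0058) = exp(-0.00457/0.0058)
f = exp(-0.7872) = 0.4551

0.455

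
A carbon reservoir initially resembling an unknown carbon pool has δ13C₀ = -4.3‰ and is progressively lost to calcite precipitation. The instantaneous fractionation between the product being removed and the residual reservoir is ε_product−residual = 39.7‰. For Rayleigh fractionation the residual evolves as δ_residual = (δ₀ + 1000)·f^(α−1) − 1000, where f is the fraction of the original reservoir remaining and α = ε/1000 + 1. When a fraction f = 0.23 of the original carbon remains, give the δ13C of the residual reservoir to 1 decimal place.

-60.7‰

Rayleigh residual: δ_res = (δ₀ + 1000)·f^(α−1) − 1000
α = ε/1000 + 1 = 1.03970, so α − 1 = 0.03970
f^(α−1) = 0.23^(0.03970) = 0.943323
δ_res = (-4.3 + 1000) × 0.943323 − 1000 = 939.267 − 1000 = -60.73‰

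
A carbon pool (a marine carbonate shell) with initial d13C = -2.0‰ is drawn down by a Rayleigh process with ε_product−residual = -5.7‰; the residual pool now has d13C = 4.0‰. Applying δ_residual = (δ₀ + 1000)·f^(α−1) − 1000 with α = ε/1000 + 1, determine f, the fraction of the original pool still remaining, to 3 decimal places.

0.349

α − 1 = ε/1000 = -0.0057
(δ_res + 1000)/(δ₀ + 1000) = (4.0 + 1000)/(-2.0 + 1000) = 1004.0/998.0 = 1.006012
f = 1.006012^(1/-0.0057) = exp(ln(1.006012)/-0.0057) = exp(0.00599/-0.0057)
f = exp(-1.0516) = 0.3494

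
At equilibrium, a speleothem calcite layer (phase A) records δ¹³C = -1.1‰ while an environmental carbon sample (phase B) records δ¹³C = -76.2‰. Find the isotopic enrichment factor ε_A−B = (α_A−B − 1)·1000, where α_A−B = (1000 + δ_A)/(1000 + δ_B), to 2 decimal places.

α_A−B = (1000 + -1.1) / (1000 + -76.2) = 998.9 / 923.8 = 1.081295
ε_A−B = (1.081295 − 1) × 1000 = 81.295‰
(The approximation ε ≈ δ_A − δ_B would give 75.1‰.)

81.29‰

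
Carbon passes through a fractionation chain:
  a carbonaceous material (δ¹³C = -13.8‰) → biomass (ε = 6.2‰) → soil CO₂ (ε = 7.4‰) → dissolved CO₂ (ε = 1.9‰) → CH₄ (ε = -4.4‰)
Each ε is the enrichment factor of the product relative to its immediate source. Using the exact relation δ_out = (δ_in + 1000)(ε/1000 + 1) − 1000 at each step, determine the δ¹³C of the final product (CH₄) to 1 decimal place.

-2.8‰

step 1: δ = (-13.80 + 1000)·(6.2/1000 + 1) − 1000 = -7.69‰
step 2: δ = (-7.69 + 1000)·(7.4/1000 + 1) − 1000 = -0.34‰
step 3: δ = (-0.34 + 1000)·(1.9/1000 + 1) − 1000 = 1.56‰
step 4: δ = (1.56 + 1000)·(-4.4/1000 + 1) − 1000 = -2.85‰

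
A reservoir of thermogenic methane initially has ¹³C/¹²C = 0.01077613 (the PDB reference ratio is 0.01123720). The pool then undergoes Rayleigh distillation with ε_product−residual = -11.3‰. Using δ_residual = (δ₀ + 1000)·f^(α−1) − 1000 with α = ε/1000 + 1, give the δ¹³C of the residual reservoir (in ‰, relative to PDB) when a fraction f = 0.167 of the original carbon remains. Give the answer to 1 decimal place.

δ₀ = (0.01077613/0.01123720 − 1)×1000 = (0.958969 − 1)×1000 = -41.031‰
α − 1 = ε/1000 = -0.0113
f^(α−1) = 0.167^(-0.0113) = 1.020430
δ_res = (-41.031 + 1000) × 1.020430 − 1000 = 978.561 − 1000 = -21.44‰

-21.4‰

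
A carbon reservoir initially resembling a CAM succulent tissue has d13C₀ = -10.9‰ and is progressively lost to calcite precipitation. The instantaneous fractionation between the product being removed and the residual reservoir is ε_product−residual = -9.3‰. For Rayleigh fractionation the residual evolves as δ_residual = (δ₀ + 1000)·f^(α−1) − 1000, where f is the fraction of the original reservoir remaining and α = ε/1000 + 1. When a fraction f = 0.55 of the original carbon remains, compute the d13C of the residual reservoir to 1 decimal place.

-5.4‰

Rayleigh residual: δ_res = (δ₀ + 1000)·f^(α−1) − 1000
α = ε/1000 + 1 = 0.99070, so α − 1 = -0.00930
f^(α−1) = 0.55^(-0.00930) = 1.005575
δ_res = (-10.9 + 1000) × 1.005575 − 1000 = 994.615 − 1000 = -5.39‰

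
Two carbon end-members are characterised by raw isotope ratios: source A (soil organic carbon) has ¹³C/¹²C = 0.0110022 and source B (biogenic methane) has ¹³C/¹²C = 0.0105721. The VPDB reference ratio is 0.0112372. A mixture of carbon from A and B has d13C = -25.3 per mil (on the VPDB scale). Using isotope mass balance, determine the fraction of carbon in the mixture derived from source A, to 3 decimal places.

0.885

δ_A = (0.0110022/0.0112372 − 1)×1000 = (0.979087 − 1)×1000 = -20.913 per mil
δ_B = (0.0105721/0.0112372 − 1)×1000 = (0.940813 − 1)×1000 = -59.187 per mil
f_A = (δ_mix − δ_B)/(δ_A − δ_B) = (-25.3 − (-59.187))/(-20.913 − (-59.187))
f_A = 33.887 / 38.275 = 0.8854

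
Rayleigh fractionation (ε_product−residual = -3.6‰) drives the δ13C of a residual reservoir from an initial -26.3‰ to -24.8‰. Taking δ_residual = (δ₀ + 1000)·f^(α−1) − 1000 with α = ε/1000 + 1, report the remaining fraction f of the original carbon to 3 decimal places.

0.652

α − 1 = ε/1000 = -0.0036
(δ_res + 1000)/(δ₀ + 1000) = (-24.8 + 1000)/(-26.3 + 1000) = 975.2/973.7 = 1.001541
f = 1.001541^(1/-0.0036) = exp(ln(1.001541)/-0.0036) = exp(0.00154/-0.0036)
f = exp(-0.4276) = 0.6521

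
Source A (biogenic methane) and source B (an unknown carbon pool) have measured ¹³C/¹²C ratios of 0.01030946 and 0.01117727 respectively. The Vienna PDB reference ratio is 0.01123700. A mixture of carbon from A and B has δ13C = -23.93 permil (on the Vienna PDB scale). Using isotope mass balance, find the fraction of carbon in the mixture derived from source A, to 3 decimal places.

0.241

δ_A = (0.01030946/0.01123700 − 1)×1000 = (0.917457 − 1)×1000 = -82.543 permil
δ_B = (0.01117727/0.01123700 − 1)×1000 = (0.994685 − 1)×1000 = -5.315 permil
f_A = (δ_mix − δ_B)/(δ_A − δ_B) = (-23.93 − (-5.315))/(-82.543 − (-5.315))
f_A = -18.615 / -77.228 = 0.2410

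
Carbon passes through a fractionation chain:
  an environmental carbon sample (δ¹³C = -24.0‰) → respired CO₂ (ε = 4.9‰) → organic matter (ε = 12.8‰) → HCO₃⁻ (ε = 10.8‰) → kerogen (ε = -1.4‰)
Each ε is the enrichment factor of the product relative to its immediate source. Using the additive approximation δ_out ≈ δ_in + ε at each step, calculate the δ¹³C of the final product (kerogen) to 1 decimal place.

3.1‰

step 1: δ ≈ -24.0 + (4.9) = -19.1‰
step 2: δ ≈ -19.1 + (12.8) = -6.3‰
step 3: δ ≈ -6.3 + (10.8) = 4.5‰
step 4: δ ≈ 4.5 + (-1.4) = 3.1‰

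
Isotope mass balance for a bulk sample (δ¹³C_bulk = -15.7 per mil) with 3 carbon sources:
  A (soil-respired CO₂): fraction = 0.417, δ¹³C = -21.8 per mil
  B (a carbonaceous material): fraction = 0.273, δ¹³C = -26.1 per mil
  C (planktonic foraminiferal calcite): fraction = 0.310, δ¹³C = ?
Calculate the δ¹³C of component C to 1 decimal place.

Isotope mass balance: δ_bulk = Σ fᵢ·δᵢ.
-15.7 = 0.417×(-21.8) + 0.273×(-26.1) + 0.310×δ_C
0.310·δ_C = -15.7 − (-16.216) = 0.516
δ_C = 0.516 / 0.310 = 1.66 per mil

1.7 per mil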